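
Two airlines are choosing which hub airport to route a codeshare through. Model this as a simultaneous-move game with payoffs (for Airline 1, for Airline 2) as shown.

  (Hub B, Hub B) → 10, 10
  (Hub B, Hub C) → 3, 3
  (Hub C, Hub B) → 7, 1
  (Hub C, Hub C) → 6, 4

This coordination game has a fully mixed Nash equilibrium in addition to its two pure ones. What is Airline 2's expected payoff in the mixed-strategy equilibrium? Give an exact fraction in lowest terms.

Airline 1 mixes with probability p on Hub B, chosen so Airline 2 is indifferent: 10p + 1(1−p) = 3p + 4(1−p) gives p = 3/10.
Airline 2's expected payoff is 10·3/10 + 1·7/10 = 37/10.

37/10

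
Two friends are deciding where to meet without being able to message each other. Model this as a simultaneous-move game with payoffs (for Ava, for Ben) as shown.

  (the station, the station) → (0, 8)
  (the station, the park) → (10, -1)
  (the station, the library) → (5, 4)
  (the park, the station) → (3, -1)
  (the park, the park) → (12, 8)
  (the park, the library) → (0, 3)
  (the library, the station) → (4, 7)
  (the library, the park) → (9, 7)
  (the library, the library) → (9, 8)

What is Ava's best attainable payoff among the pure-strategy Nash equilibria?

12

Both the park is a pure NE (Ava: 12 ≥ 10; Ben: 8 ≥ 3). Ava gets 12.
Both the library is a pure NE (Ava: 9 ≥ 5; Ben: 8 ≥ 7). Ava gets 9.
Every other cell has a profitable deviation for at least one player. Highest of {12, 9} is 12.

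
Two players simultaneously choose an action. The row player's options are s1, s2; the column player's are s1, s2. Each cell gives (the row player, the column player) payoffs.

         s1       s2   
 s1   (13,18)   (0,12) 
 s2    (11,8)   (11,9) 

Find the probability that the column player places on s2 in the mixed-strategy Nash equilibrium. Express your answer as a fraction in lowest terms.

2/13

The column player's mix q on s1 must make the row player indifferent between s1 and s2.
The row player's payoff from s1: 13q + 0(1−q). From s2: 11q + 11(1−q).
Set equal: 2q = 11(1−q) → q = 11/13.
Probability on s2 is 1 − 11/13 = 2/13.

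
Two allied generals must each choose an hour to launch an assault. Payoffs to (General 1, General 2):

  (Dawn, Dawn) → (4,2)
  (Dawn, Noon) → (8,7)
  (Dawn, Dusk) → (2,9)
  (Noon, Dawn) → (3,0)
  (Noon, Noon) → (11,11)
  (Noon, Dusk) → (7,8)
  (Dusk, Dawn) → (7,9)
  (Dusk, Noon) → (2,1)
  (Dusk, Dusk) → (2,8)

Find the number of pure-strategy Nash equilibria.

Both Noon: General 1 gets 11 (best alternative 8); General 2 gets 11 (best alternative 8). Neither deviates — NE.
(Dusk, Dawn): General 1 gets 7 (best alternative 4); General 2 gets 9 (best alternative 8). Neither deviates — NE.
Both Dusk is not a NE: General 1 would switch to Noon (7 > 2).
No other cell survives both best-response checks, so there are 2 pure NE.

2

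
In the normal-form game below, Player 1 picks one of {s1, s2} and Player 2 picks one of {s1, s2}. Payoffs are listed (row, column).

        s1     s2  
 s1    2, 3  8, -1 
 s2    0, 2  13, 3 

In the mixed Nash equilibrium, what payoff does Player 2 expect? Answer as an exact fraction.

11/5

Player 1 mixes with probability p on s1, chosen so Player 2 is indifferent: 3p + 2(1−p) = (-1)p + 3(1−p) gives p = 1/5.
Player 2's expected payoff is 3·1/5 + 2·4/5 = 11/5.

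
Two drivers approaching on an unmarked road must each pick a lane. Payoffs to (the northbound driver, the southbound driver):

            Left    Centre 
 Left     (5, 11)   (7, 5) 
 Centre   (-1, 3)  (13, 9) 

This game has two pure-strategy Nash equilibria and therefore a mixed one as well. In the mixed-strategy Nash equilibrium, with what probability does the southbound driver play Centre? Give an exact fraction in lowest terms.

The southbound driver's mix q on Left must make the northbound driver indifferent between Left and Centre.
The northbound driver's payoff from Left: 5q + 7(1−q). From Centre: (-1)q + 13(1−q).
Set equal: 6q = 6(1−q) → q = 6/12 = 1/2.
Probability on Centre is 1 − 1/2 = 1/2.

1/2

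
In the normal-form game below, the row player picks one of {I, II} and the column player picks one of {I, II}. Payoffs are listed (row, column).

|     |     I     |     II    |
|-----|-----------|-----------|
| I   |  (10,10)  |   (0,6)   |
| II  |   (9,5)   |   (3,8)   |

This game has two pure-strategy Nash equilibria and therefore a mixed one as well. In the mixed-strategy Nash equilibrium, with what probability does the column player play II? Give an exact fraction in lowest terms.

1/4

The column player's mix q on I must make the row player indifferent between I and II.
The row player's payoff from I: 10q + 0(1−q). From II: 9q + 3(1−q).
Set equal: 1q = 3(1−q) → q = 3/4.
Probability on II is 1 − 3/4 = 1/4.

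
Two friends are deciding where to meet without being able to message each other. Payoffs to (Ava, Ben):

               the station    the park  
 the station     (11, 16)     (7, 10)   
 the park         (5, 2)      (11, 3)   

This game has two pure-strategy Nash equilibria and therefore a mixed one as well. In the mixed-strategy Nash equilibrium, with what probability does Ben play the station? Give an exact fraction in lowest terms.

2/5

Ben's mix q on the station must make Ava indifferent between the station and the park.
Ava's payoff from the station: 11q + 7(1−q). From the park: 5q + 11(1−q).
Set equal: 6q = 4(1−q) → q = 4/10 = 2/5.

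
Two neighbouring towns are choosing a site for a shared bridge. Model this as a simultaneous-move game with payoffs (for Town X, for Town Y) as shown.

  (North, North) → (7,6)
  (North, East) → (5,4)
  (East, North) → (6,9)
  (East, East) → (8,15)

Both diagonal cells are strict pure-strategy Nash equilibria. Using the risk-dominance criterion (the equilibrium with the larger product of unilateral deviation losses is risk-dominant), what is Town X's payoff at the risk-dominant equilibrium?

At both North: Town X loses 7 − 6 = 1 by deviating; Town Y loses 6 − 4 = 2. Product = 1·2 = 2.
At both East: Town X loses 8 − 5 = 3 by deviating; Town Y loses 15 − 9 = 6. Product = 3·6 = 18.
18 > 2, so both East is risk-dominant. Town X's payoff there is 8.

8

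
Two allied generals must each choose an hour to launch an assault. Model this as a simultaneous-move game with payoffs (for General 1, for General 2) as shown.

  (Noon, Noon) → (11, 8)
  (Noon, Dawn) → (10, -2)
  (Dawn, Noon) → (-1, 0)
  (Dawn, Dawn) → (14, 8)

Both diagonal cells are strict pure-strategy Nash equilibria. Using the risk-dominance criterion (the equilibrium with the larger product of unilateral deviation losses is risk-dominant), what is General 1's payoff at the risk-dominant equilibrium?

11

At both Noon: General 1 loses 11 − (-1) = 12 by deviating; General 2 loses 8 − (-2) = 10. Product = 12·10 = 120.
At both Dawn: General 1 loses 14 − 10 = 4 by deviating; General 2 loses 8 − 0 = 8. Product = 4·8 = 32.
120 > 32, so both Noon is risk-dominant. General 1's payoff there is 11.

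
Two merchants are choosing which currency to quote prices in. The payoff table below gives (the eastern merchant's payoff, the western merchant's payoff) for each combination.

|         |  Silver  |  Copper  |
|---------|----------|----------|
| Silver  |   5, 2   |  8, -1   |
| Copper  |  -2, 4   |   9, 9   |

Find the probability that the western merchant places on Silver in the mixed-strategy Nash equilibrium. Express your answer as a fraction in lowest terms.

1/8

The western merchant's mix q on Silver must make the eastern merchant indifferent between Silver and Copper.
The eastern merchant's payoff from Silver: 5q + 8(1−q). From Copper: (-2)q + 9(1−q).
Set equal: 7q = 1(1−q) → q = 1/8.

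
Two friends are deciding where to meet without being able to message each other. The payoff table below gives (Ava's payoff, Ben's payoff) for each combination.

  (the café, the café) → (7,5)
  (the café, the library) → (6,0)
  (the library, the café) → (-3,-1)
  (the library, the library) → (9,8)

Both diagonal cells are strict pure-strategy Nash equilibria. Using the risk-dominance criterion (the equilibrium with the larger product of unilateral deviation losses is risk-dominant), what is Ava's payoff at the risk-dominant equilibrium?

7

At both the café: Ava loses 7 − (-3) = 10 by deviating; Ben loses 5 − 0 = 5. Product = 10·5 = 50.
At both the library: Ava loses 9 − 6 = 3 by deviating; Ben loses 8 − (-1) = 9. Product = 3·9 = 27.
50 > 27, so both the café is risk-dominant. Ava's payoff there is 7.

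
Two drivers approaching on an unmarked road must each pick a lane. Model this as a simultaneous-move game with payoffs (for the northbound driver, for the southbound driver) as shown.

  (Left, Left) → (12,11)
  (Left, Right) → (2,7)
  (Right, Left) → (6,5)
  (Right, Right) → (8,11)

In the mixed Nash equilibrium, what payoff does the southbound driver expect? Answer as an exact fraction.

43/5

The northbound driver mixes with probability p on Left, chosen so the southbound driver is indifferent: 11p + 5(1−p) = 7p + 11(1−p) gives p = 3/5.
The southbound driver's expected payoff is 11·3/5 + 5·2/5 = 43/5.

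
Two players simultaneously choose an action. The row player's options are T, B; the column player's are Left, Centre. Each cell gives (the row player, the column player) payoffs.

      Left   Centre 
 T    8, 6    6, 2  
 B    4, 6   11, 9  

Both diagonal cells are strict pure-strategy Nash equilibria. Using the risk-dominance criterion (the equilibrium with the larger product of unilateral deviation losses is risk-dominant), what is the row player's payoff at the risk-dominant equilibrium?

At (T, Left): the row player loses 8 − 4 = 4 by deviating; the column player loses 6 − 2 = 4. Product = 4·4 = 16.
At (B, Centre): the row player loses 11 − 6 = 5 by deviating; the column player loses 9 − 6 = 3. Product = 5·3 = 15.
16 > 15, so (T, Left) is risk-dominant. The row player's payoff there is 8.

8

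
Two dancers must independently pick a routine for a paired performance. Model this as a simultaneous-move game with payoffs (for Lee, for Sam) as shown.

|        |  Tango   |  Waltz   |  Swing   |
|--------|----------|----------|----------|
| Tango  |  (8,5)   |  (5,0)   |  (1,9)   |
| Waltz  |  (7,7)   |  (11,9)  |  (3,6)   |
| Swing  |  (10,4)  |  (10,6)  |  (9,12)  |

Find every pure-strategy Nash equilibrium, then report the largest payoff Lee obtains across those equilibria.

Both Waltz is a pure NE (Lee: 11 ≥ 10; Sam: 9 ≥ 7). Lee gets 11.
Both Swing is a pure NE (Lee: 9 ≥ 3; Sam: 12 ≥ 6). Lee gets 9.
Every other cell has a profitable deviation for at least one player. Highest of {11, 9} is 11.

11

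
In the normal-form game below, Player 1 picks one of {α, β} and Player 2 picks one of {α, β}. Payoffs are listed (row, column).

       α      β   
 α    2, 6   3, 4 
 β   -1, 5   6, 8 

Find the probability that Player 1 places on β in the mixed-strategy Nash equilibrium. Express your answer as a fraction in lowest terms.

Player 1's mix p on α must make Player 2 indifferent between α and β.
Player 2's payoff from α: 6p + 5(1−p). From β: 4p + 8(1−p).
Set equal: 2p = 3(1−p) → p = 3/5.
Probability on β is 1 − 3/5 = 2/5.

2/5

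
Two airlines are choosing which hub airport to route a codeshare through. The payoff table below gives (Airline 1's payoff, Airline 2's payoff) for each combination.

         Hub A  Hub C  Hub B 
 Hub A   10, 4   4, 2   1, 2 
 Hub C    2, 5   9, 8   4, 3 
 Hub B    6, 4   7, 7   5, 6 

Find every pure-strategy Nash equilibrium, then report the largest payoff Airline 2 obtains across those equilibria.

8

Both Hub A is a pure NE (Airline 1: 10 ≥ 6; Airline 2: 4 ≥ 2). Airline 2 gets 4.
Both Hub C is a pure NE (Airline 1: 9 ≥ 7; Airline 2: 8 ≥ 5). Airline 2 gets 8.
Every other cell has a profitable deviation for at least one player. Highest of {4, 8} is 8.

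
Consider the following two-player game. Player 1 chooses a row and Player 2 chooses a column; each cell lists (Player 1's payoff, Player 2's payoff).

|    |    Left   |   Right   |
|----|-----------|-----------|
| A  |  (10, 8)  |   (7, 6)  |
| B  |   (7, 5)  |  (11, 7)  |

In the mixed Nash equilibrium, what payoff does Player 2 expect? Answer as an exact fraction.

13/2

Player 1 mixes with probability p on A, chosen so Player 2 is indifferent: 8p + 5(1−p) = 6p + 7(1−p) gives p = 1/2.
Player 2's expected payoff is 8·1/2 + 5·1/2 = 13/2.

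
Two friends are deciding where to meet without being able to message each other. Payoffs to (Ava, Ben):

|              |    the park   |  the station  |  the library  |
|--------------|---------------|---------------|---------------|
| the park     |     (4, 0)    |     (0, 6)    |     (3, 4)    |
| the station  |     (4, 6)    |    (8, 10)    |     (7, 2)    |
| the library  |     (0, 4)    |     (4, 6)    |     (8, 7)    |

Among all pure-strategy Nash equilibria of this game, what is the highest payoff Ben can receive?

10

Both the station is a pure NE (Ava: 8 ≥ 4; Ben: 10 ≥ 6). Ben gets 10.
Both the library is a pure NE (Ava: 8 ≥ 7; Ben: 7 ≥ 6). Ben gets 7.
Every other cell has a profitable deviation for at least one player. Highest of {10, 7} is 10.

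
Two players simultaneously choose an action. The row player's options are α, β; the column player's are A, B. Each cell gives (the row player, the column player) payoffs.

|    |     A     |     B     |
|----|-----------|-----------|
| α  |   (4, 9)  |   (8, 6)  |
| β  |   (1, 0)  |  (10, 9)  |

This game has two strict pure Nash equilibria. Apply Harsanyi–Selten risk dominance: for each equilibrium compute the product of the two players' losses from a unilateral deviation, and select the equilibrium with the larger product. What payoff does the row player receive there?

At (α, A): the row player loses 4 − 1 = 3 by deviating; the column player loses 9 − 6 = 3. Product = 3·3 = 9.
At (β, B): the row player loses 10 − 8 = 2 by deviating; the column player loses 9 − 0 = 9. Product = 2·9 = 18.
18 > 9, so (β, B) is risk-dominant. The row player's payoff there is 10.

10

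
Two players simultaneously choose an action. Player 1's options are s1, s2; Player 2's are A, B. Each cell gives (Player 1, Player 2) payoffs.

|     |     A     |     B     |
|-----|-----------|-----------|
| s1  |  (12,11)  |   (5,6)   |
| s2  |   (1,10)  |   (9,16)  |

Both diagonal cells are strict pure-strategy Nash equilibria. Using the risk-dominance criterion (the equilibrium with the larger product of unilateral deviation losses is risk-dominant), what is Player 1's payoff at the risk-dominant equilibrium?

12

At (s1, A): Player 1 loses 12 − 1 = 11 by deviating; Player 2 loses 11 − 6 = 5. Product = 11·5 = 55.
At (s2, B): Player 1 loses 9 − 5 = 4 by deviating; Player 2 loses 16 − 10 = 6. Product = 4·6 = 24.
55 > 24, so (s1, A) is risk-dominant. Player 1's payoff there is 12.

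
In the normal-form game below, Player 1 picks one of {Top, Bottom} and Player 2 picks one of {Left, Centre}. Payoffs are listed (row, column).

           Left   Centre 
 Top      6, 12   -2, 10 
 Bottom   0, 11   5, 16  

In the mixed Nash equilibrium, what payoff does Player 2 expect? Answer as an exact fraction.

Player 1 mixes with probability p on Top, chosen so Player 2 is indifferent: 12p + 11(1−p) = 10p + 16(1−p) gives p = 5/7.
Player 2's expected payoff is 12·5/7 + 11·2/7 = 82/7.

82/7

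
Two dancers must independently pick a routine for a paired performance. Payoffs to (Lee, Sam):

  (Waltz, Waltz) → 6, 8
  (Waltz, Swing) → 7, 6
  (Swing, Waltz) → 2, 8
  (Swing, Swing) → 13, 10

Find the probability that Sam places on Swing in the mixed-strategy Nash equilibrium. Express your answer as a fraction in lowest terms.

Sam's mix q on Waltz must make Lee indifferent between Waltz and Swing.
Lee's payoff from Waltz: 6q + 7(1−q). From Swing: 2q + 13(1−q).
Set equal: 4q = 6(1−q) → q = 6/10 = 3/5.
Probability on Swing is 1 − 3/5 = 2/5.

2/5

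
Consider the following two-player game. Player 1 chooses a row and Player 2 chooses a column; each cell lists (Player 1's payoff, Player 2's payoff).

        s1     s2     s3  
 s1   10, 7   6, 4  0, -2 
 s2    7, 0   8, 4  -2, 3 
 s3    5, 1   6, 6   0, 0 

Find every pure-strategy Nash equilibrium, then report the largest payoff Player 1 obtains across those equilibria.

10

Both s1 is a pure NE (Player 1: 10 ≥ 7; Player 2: 7 ≥ 4). Player 1 gets 10.
Both s2 is a pure NE (Player 1: 8 ≥ 6; Player 2: 4 ≥ 3). Player 1 gets 8.
Every other cell has a profitable deviation for at least one player. Highest of {10, 8} is 10.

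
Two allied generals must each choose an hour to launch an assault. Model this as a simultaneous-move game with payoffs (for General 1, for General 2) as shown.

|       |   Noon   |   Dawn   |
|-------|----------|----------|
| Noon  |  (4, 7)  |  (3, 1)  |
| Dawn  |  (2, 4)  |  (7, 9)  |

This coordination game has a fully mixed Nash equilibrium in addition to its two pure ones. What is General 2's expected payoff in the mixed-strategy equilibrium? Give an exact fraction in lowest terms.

59/11

General 1 mixes with probability p on Noon, chosen so General 2 is indifferent: 7p + 4(1−p) = 1p + 9(1−p) gives p = 5/11.
General 2's expected payoff is 7·5/11 + 4·6/11 = 59/11.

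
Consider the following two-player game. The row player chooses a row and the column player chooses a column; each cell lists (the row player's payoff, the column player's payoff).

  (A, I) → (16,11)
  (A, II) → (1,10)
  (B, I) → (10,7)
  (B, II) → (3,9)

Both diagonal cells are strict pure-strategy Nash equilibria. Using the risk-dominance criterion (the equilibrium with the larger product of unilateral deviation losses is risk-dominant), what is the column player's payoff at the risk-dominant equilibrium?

At (A, I): the row player loses 16 − 10 = 6 by deviating; the column player loses 11 − 10 = 1. Product = 6·1 = 6.
At (B, II): the row player loses 3 − 1 = 2 by deviating; the column player loses 9 − 7 = 2. Product = 2·2 = 4.
6 > 4, so (A, I) is risk-dominant. The column player's payoff there is 11.

11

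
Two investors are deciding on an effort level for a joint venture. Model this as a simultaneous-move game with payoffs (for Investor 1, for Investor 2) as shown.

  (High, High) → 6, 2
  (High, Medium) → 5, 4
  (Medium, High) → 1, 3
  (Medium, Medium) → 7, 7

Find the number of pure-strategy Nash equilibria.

Both Medium: Investor 1 gets 7 (best alternative 5); Investor 2 gets 7 (best alternative 3). Neither deviates — NE.
Both High is not a NE: Investor 2 would switch to Medium (4 > 2).
No other cell survives both best-response checks, so there is 1 pure NE.

1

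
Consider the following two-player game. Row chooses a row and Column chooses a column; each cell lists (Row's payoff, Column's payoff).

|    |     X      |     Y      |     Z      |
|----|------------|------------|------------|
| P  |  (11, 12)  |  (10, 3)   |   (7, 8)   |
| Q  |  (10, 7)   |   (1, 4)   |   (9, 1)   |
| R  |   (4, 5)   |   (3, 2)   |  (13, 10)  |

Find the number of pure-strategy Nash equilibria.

2

(P, X): Row gets 11 (best alternative 10); Column gets 12 (best alternative 8). Neither deviates — NE.
(R, Z): Row gets 13 (best alternative 9); Column gets 10 (best alternative 5). Neither deviates — NE.
(Q, Y) is not a NE: Row would switch to P (10 > 1).
No other cell survives both best-response checks, so there are 2 pure NE.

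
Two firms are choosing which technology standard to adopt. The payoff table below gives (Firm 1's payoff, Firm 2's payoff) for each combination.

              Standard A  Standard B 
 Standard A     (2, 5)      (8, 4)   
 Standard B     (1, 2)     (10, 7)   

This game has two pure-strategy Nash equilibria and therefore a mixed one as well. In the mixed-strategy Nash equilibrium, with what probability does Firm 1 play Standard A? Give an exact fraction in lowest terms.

Firm 1's mix p on Standard A must make Firm 2 indifferent between Standard A and Standard B.
Firm 2's payoff from Standard A: 5p + 2(1−p). From Standard B: 4p + 7(1−p).
Set equal: 1p = 5(1−p) → p = 5/6.

5/6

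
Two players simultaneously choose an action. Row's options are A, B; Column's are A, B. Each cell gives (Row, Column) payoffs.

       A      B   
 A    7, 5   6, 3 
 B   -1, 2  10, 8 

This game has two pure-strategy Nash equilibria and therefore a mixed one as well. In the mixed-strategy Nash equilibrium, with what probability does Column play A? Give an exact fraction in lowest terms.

Column's mix q on A must make Row indifferent between A and B.
Row's payoff from A: 7q + 6(1−q). From B: (-1)q + 10(1−q).
Set equal: 8q = 4(1−q) → q = 4/12 = 1/3.

1/3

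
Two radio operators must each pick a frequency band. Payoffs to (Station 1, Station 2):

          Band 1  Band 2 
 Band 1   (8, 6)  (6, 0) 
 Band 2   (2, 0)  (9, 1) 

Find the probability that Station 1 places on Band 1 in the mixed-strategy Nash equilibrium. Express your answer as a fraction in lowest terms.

1/7

Station 1's mix p on Band 1 must make Station 2 indifferent between Band 1 and Band 2.
Station 2's payoff from Band 1: 6p + 0(1−p). From Band 2: 0p + 1(1−p).
Set equal: 6p = 1(1−p) → p = 1/7.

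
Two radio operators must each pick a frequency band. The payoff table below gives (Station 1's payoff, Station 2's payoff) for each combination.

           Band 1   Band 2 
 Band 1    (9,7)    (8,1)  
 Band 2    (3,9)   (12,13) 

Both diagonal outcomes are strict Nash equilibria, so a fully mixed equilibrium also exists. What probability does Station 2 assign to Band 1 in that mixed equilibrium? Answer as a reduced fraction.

2/5

Station 2's mix q on Band 1 must make Station 1 indifferent between Band 1 and Band 2.
Station 1's payoff from Band 1: 9q + 8(1−q). From Band 2: 3q + 12(1−q).
Set equal: 6q = 4(1−q) → q = 4/10 = 2/5.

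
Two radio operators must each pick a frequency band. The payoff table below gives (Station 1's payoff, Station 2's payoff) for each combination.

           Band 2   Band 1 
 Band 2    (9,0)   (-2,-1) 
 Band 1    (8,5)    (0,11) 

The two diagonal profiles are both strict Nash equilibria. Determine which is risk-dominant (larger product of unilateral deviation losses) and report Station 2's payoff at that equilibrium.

At both Band 2: Station 1 loses 9 − 8 = 1 by deviating; Station 2 loses 0 − (-1) = 1. Product = 1·1 = 1.
At both Band 1: Station 1 loses 0 − (-2) = 2 by deviating; Station 2 loses 11 − 5 = 6. Product = 2·6 = 12.
12 > 1, so both Band 1 is risk-dominant. Station 2's payoff there is 11.

11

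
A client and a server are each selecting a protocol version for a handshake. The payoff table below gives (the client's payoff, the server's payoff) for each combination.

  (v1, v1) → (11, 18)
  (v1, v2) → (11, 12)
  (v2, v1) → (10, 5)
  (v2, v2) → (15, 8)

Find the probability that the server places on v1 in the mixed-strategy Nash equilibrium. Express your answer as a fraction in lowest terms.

The server's mix q on v1 must make the client indifferent between v1 and v2.
The client's payoff from v1: 11q + 11(1−q). From v2: 10q + 15(1−q).
Set equal: 1q = 4(1−q) → q = 4/5.

4/5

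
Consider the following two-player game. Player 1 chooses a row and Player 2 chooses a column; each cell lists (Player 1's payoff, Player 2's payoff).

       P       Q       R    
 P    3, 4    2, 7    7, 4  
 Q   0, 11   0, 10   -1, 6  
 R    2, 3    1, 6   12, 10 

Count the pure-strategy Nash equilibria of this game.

(P, Q): Player 1 gets 2 (best alternative 1); Player 2 gets 7 (best alternative 4). Neither deviates — NE.
Both R: Player 1 gets 12 (best alternative 7); Player 2 gets 10 (best alternative 6). Neither deviates — NE.
Both Q is not a NE: Player 1 would switch to P (2 > 0).
No other cell survives both best-response checks, so there are 2 pure NE.

2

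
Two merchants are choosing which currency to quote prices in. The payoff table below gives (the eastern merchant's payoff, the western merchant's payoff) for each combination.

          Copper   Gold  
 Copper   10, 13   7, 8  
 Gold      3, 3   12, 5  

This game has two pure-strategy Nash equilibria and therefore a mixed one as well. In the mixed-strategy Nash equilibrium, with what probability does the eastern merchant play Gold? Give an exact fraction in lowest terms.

5/7

The eastern merchant's mix p on Copper must make the western merchant indifferent between Copper and Gold.
The western merchant's payoff from Copper: 13p + 3(1−p). From Gold: 8p + 5(1−p).
Set equal: 5p = 2(1−p) → p = 2/7.
Probability on Gold is 1 − 2/7 = 5/7.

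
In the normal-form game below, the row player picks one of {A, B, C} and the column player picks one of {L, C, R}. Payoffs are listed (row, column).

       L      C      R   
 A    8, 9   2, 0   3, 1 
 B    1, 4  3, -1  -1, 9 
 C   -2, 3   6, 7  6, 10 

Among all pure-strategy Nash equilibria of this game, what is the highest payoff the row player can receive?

8

(A, L) is a pure NE (the row player: 8 ≥ 1; the column player: 9 ≥ 1). The row player gets 8.
(C, R) is a pure NE (the row player: 6 ≥ 3; the column player: 10 ≥ 7). The row player gets 6.
Every other cell has a profitable deviation for at least one player. Highest of {8, 6} is 8.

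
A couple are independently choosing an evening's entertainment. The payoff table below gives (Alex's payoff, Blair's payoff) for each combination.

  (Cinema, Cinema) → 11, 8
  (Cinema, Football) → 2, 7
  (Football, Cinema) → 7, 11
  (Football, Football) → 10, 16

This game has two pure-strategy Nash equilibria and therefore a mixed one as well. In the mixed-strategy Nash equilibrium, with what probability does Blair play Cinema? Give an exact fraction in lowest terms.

2/3

Blair's mix q on Cinema must make Alex indifferent between Cinema and Football.
Alex's payoff from Cinema: 11q + 2(1−q). From Football: 7q + 10(1−q).
Set equal: 4q = 8(1−q) → q = 8/12 = 2/3.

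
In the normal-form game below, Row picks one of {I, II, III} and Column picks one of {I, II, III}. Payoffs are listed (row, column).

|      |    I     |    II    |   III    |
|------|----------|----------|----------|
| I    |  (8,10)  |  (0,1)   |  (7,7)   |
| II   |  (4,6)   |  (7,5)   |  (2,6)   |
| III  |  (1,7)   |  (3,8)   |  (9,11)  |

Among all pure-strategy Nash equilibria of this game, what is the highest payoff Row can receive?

9

Both I is a pure NE (Row: 8 ≥ 4; Column: 10 ≥ 7). Row gets 8.
Both III is a pure NE (Row: 9 ≥ 7; Column: 11 ≥ 8). Row gets 9.
Every other cell has a profitable deviation for at least one player. Highest of {8, 9} is 9.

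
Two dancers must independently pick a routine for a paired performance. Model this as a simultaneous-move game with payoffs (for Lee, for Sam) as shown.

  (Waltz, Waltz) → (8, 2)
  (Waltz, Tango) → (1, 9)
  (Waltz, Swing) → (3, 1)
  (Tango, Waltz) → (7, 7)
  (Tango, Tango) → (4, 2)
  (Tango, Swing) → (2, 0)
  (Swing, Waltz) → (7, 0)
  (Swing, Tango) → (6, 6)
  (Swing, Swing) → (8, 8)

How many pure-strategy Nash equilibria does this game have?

1

Both Swing: Lee gets 8 (best alternative 3); Sam gets 8 (best alternative 6). Neither deviates — NE.
Both Waltz is not a NE: Sam would switch to Tango (9 > 2).
No other cell survives both best-response checks, so there is 1 pure NE.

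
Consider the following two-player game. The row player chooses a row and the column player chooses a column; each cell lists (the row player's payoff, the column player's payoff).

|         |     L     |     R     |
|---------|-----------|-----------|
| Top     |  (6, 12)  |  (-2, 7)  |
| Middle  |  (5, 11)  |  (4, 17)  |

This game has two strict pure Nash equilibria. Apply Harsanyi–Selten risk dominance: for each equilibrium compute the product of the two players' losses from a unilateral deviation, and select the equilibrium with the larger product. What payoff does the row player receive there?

4

At (Top, L): the row player loses 6 − 5 = 1 by deviating; the column player loses 12 − 7 = 5. Product = 1·5 = 5.
At (Middle, R): the row player loses 4 − (-2) = 6 by deviating; the column player loses 17 − 11 = 6. Product = 6·6 = 36.
36 > 5, so (Middle, R) is risk-dominant. The row player's payoff there is 4.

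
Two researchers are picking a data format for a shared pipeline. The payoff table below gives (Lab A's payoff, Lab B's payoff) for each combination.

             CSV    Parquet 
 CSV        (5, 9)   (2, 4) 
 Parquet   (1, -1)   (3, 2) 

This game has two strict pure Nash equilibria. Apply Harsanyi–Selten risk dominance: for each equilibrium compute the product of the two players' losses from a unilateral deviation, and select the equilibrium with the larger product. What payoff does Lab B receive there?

9

At both CSV: Lab A loses 5 − 1 = 4 by deviating; Lab B loses 9 − 4 = 5. Product = 4·5 = 20.
At both Parquet: Lab A loses 3 − 2 = 1 by deviating; Lab B loses 2 − (-1) = 3. Product = 1·3 = 3.
20 > 3, so both CSV is risk-dominant. Lab B's payoff there is 9.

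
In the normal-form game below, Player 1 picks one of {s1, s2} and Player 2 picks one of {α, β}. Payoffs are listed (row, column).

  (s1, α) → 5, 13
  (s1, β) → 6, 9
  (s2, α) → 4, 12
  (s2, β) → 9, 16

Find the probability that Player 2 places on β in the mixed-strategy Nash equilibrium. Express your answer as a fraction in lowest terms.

1/4

Player 2's mix q on α must make Player 1 indifferent between s1 and s2.
Player 1's payoff from s1: 5q + 6(1−q). From s2: 4q + 9(1−q).
Set equal: 1q = 3(1−q) → q = 3/4.
Probability on β is 1 − 3/4 = 1/4.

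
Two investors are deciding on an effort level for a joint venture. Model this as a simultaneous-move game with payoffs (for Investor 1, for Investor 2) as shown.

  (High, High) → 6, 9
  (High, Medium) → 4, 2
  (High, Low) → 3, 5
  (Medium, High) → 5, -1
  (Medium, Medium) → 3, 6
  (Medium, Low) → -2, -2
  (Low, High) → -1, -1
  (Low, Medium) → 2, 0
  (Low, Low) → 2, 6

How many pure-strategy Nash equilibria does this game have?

1

Both High: Investor 1 gets 6 (best alternative 5); Investor 2 gets 9 (best alternative 5). Neither deviates — NE.
Both Low is not a NE: Investor 1 would switch to High (3 > 2).
No other cell survives both best-response checks, so there is 1 pure NE.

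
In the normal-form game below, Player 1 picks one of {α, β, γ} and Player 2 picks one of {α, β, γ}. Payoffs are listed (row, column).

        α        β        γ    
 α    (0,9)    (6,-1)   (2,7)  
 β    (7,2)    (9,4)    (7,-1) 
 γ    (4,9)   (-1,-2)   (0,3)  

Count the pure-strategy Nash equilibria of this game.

Both β: Player 1 gets 9 (best alternative 6); Player 2 gets 4 (best alternative 2). Neither deviates — NE.
Both α is not a NE: Player 1 would switch to β (7 > 0).
No other cell survives both best-response checks, so there is 1 pure NE.

1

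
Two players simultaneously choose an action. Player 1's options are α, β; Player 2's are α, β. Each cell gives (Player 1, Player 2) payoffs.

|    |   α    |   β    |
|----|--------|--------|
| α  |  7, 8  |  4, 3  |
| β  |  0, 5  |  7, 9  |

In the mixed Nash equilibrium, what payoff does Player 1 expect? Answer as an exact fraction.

49/10

Player 2 mixes with probability q on α, chosen so Player 1 is indifferent: 7q + 4(1−q) = 0q + 7(1−q) gives q = 3/10.
Player 1's expected payoff (from either row, since indifferent) is 7·3/10 + 4·7/10 = 49/10.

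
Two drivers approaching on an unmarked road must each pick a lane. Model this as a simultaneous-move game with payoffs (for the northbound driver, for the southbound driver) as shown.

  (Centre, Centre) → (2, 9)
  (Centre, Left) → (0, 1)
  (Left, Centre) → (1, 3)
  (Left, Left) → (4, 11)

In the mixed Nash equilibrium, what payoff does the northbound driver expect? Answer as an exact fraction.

The southbound driver mixes with probability q on Centre, chosen so the northbound driver is indifferent: 2q + 0(1−q) = 1q + 4(1−q) gives q = 4/5.
The northbound driver's expected payoff (from either row, since indifferent) is 2·4/5 + 0·1/5 = 8/5.

8/5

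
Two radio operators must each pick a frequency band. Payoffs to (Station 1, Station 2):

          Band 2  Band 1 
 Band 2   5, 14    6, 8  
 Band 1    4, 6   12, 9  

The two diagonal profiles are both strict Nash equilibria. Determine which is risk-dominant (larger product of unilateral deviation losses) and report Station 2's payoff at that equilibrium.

At both Band 2: Station 1 loses 5 − 4 = 1 by deviating; Station 2 loses 14 − 8 = 6. Product = 1·6 = 6.
At both Band 1: Station 1 loses 12 − 6 = 6 by deviating; Station 2 loses 9 − 6 = 3. Product = 6·3 = 18.
18 > 6, so both Band 1 is risk-dominant. Station 2's payoff there is 9.

9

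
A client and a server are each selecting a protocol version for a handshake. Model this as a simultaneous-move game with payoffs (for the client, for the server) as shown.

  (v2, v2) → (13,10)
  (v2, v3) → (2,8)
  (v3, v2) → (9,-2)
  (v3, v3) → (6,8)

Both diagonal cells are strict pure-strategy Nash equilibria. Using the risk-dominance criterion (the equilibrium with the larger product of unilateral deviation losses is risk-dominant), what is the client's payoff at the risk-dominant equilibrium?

6

At both v2: the client loses 13 − 9 = 4 by deviating; the server loses 10 − 8 = 2. Product = 4·2 = 8.
At both v3: the client loses 6 − 2 = 4 by deviating; the server loses 8 − (-2) = 10. Product = 4·10 = 40.
40 > 8, so both v3 is risk-dominant. The client's payoff there is 6.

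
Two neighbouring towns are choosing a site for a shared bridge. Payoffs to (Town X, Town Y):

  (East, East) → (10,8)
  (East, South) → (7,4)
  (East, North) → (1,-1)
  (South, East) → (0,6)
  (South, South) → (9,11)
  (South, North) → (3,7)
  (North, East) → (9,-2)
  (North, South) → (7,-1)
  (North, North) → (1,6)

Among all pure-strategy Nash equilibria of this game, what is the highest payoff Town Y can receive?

Both East is a pure NE (Town X: 10 ≥ 9; Town Y: 8 ≥ 4). Town Y gets 8.
Both South is a pure NE (Town X: 9 ≥ 7; Town Y: 11 ≥ 7). Town Y gets 11.
Every other cell has a profitable deviation for at least one player. Highest of {8, 11} is 11.

11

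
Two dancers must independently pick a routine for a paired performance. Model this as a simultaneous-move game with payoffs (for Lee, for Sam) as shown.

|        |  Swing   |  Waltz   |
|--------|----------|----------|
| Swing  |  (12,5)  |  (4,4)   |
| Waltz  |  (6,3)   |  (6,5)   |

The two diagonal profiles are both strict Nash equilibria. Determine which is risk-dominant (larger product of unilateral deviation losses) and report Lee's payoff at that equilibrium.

At both Swing: Lee loses 12 − 6 = 6 by deviating; Sam loses 5 − 4 = 1. Product = 6·1 = 6.
At both Waltz: Lee loses 6 − 4 = 2 by deviating; Sam loses 5 − 3 = 2. Product = 2·2 = 4.
6 > 4, so both Swing is risk-dominant. Lee's payoff there is 12.

12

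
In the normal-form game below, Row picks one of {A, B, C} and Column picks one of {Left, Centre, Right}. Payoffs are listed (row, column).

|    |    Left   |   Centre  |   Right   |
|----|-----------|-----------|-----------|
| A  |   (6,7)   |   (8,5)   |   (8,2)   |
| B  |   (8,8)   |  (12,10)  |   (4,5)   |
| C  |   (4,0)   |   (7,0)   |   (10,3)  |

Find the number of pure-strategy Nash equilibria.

(B, Centre): Row gets 12 (best alternative 8); Column gets 10 (best alternative 8). Neither deviates — NE.
(C, Right): Row gets 10 (best alternative 8); Column gets 3 (best alternative 0). Neither deviates — NE.
(A, Left) is not a NE: Row would switch to B (8 > 6).
No other cell survives both best-response checks, so there are 2 pure NE.

2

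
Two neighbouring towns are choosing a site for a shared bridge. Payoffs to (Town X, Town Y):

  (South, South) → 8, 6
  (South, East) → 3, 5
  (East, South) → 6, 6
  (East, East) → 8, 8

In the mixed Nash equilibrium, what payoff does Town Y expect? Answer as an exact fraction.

6

Town X mixes with probability p on South, chosen so Town Y is indifferent: 6p + 6(1−p) = 5p + 8(1−p) gives p = 2/3.
Town Y's expected payoff is 6·2/3 + 6·1/3 = 6.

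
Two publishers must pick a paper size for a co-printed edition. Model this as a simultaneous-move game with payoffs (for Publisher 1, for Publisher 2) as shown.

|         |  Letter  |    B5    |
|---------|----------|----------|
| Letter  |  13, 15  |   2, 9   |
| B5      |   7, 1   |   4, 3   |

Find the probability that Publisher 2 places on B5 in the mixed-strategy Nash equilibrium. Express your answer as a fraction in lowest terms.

Publisher 2's mix q on Letter must make Publisher 1 indifferent between Letter and B5.
Publisher 1's payoff from Letter: 13q + 2(1−q). From B5: 7q + 4(1−q).
Set equal: 6q = 2(1−q) → q = 2/8 = 1/4.
Probability on B5 is 1 − 1/4 = 3/4.

3/4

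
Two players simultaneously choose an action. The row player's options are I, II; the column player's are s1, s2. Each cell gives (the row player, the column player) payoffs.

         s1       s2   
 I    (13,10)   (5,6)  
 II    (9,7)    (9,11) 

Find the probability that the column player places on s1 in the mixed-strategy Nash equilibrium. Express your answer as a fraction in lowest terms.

1/2

The column player's mix q on s1 must make the row player indifferent between I and II.
The row player's payoff from I: 13q + 5(1−q). From II: 9q + 9(1−q).
Set equal: 4q = 4(1−q) → q = 4/8 = 1/2.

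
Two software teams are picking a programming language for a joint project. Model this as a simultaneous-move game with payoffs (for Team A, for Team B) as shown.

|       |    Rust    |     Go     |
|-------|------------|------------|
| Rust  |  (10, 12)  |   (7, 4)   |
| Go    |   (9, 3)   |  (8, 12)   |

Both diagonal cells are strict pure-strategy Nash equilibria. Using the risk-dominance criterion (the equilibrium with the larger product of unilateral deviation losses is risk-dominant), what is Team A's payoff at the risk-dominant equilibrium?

At both Rust: Team A loses 10 − 9 = 1 by deviating; Team B loses 12 − 4 = 8. Product = 1·8 = 8.
At both Go: Team A loses 8 − 7 = 1 by deviating; Team B loses 12 − 3 = 9. Product = 1·9 = 9.
9 > 8, so both Go is risk-dominant. Team A's payoff there is 8.

8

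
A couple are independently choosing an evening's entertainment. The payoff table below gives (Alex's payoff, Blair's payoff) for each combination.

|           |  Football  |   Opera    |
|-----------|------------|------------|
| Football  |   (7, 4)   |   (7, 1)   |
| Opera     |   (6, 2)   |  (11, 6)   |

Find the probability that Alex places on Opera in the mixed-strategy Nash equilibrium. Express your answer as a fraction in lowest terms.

Alex's mix p on Football must make Blair indifferent between Football and Opera.
Blair's payoff from Football: 4p + 2(1−p). From Opera: 1p + 6(1−p).
Set equal: 3p = 4(1−p) → p = 4/7.
Probability on Opera is 1 − 4/7 = 3/7.

3/7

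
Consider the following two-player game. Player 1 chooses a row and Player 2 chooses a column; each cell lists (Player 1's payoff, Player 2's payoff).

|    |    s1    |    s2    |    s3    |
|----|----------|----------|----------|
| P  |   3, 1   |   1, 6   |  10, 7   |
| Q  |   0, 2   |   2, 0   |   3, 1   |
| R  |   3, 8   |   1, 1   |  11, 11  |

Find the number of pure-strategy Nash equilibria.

1

(R, s3): Player 1 gets 11 (best alternative 10); Player 2 gets 11 (best alternative 8). Neither deviates — NE.
(P, s1) is not a NE: Player 2 would switch to s3 (7 > 1).
No other cell survives both best-response checks, so there is 1 pure NE.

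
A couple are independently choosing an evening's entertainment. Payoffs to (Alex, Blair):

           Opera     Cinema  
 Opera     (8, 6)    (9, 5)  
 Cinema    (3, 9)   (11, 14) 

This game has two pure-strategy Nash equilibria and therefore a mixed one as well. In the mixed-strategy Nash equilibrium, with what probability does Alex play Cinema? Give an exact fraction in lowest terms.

1/6

Alex's mix p on Opera must make Blair indifferent between Opera and Cinema.
Blair's payoff from Opera: 6p + 9(1−p). From Cinema: 5p + 14(1−p).
Set equal: 1p = 5(1−p) → p = 5/6.
Probability on Cinema is 1 − 5/6 = 1/6.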